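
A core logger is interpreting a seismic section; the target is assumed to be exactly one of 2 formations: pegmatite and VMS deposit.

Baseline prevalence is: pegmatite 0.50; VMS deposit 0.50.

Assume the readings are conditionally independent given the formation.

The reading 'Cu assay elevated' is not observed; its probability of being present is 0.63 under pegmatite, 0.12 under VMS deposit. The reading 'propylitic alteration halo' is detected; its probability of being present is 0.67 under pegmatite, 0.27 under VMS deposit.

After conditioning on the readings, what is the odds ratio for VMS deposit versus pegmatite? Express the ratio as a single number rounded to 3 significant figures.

Posterior odds equal prior odds times the likelihood ratio; only the two competing hypotheses matter (using 1 − P(present | H) for each absent reading).
  VMS deposit: 0.50 × (1 − 0.12) × 0.27 = 0.1188
  pegmatite: 0.50 × (1 − 0.63) × 0.67 = 0.12395
Odds(VMS deposit : pegmatite) = 0.1188 / 0.12395 ≈ 0.958.

0.958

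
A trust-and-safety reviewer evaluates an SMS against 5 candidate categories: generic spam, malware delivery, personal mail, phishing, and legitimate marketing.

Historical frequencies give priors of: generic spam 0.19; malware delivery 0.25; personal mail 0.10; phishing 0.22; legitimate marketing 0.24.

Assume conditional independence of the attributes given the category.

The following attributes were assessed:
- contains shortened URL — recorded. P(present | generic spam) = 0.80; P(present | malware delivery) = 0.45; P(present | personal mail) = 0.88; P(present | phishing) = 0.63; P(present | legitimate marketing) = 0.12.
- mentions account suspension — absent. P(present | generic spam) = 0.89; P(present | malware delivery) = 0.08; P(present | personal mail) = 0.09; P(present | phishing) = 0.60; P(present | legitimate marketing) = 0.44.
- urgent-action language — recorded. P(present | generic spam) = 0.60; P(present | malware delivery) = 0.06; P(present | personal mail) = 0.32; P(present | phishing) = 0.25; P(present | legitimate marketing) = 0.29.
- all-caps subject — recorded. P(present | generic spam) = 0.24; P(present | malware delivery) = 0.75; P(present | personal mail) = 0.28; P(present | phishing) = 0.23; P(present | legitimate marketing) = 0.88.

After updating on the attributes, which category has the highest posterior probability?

For each hypothesis, the unnormalized posterior weight is prior × product of the attribute likelihoods (using 1 − P(present | H) for each absent attribute):
  generic spam: 0.19 × 0.80 × (1 − 0.89) × 0.60 × 0.24 = 0.0024077
  malware delivery: 0.25 × 0.45 × (1 − 0.08) × 0.06 × 0.75 = 0.0046575
  personal mail: 0.10 × 0.88 × (1 − 0.09) × 0.32 × 0.28 = 0.0071752
  phishing: 0.22 × 0.63 × (1 − 0.60) × 0.25 × 0.23 = 0.0031878
  legitimate marketing: 0.24 × 0.12 × (1 − 0.44) × 0.29 × 0.88 = 0.0041159
The unnormalized weights sum to 0.021544.
P(generic spam | evidence) ≈ 0.0024077 / 0.021544 ≈ 0.112
P(malware delivery | evidence) ≈ 0.0046575 / 0.021544 ≈ 0.216
P(personal mail | evidence) ≈ 0.0071752 / 0.021544 ≈ 0.333
P(phishing | evidence) ≈ 0.0031878 / 0.021544 ≈ 0.148
P(legitimate marketing | evidence) ≈ 0.0041159 / 0.021544 ≈ 0.191
The largest is 0.333, so personal mail is most probable.

personal mail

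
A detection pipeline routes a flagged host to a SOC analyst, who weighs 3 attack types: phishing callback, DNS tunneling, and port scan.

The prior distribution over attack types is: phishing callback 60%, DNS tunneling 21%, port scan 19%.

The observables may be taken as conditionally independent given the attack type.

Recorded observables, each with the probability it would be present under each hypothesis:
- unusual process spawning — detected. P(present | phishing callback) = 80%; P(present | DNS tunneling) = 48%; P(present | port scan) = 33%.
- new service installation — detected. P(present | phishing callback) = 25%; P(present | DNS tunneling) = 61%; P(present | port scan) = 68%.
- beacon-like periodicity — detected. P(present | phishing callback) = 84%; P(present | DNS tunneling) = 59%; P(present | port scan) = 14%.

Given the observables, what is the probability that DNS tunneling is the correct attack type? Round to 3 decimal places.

By Bayes' rule with conditional independence, the unnormalized weight for each hypothesis is prior × ∏ likelihoods:
  phishing callback: 0.60 × 0.80 × 0.25 × 0.84 = 0.1008
  DNS tunneling: 0.21 × 0.48 × 0.61 × 0.59 = 0.036278
  port scan: 0.19 × 0.33 × 0.68 × 0.14 = 0.005969
Marginal likelihood of the evidence = 0.14305.
P(DNS tunneling | evidence) = 0.036278 / 0.14305 ≈ 0.254.

0.254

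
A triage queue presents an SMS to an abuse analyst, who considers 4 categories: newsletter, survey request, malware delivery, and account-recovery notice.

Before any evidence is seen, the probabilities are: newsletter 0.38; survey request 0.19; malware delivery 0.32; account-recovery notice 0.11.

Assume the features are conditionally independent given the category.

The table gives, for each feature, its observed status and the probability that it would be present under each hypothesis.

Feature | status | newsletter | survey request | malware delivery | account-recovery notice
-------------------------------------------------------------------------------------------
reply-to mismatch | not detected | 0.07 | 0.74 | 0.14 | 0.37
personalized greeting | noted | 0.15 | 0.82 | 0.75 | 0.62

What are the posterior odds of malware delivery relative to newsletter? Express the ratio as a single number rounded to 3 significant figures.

Posterior odds equal prior odds times the likelihood ratio; only the two competing hypotheses matter (using 1 − P(present | H) for each absent feature).
  malware delivery: 0.32 × (1 − 0.14) × 0.75 = 0.2064
  newsletter: 0.38 × (1 − 0.07) × 0.15 = 0.05301
Posterior odds = 0.2064 / 0.05301 ≈ 3.89.

3.89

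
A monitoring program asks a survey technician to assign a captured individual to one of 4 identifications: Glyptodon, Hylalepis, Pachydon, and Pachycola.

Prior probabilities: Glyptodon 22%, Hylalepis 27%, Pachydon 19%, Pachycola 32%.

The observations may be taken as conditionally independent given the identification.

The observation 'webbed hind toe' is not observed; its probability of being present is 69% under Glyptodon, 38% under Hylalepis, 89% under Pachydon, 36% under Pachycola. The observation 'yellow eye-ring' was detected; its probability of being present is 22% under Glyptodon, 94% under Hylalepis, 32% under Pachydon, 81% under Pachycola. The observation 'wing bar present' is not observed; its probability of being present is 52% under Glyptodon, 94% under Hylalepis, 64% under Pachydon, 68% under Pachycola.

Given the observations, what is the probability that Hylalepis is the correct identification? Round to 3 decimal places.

0.131

Multiply each prior by the joint likelihood of the evidence pattern (using 1 − P(present | H) for each absent observation):
  Glyptodon: 0.22 × (1 − 0.69) × 0.22 × (1 − 0.52) = 0.0072019
  Hylalepis: 0.27 × (1 − 0.38) × 0.94 × (1 − 0.94) = 0.0094414
  Pachydon: 0.19 × (1 − 0.89) × 0.32 × (1 − 0.64) = 0.0024077
  Pachycola: 0.32 × (1 − 0.36) × 0.81 × (1 − 0.68) = 0.053084
The unnormalized weights sum to 0.072135.
P(Hylalepis | evidence) = 0.0094414 / 0.072135 ≈ 0.131.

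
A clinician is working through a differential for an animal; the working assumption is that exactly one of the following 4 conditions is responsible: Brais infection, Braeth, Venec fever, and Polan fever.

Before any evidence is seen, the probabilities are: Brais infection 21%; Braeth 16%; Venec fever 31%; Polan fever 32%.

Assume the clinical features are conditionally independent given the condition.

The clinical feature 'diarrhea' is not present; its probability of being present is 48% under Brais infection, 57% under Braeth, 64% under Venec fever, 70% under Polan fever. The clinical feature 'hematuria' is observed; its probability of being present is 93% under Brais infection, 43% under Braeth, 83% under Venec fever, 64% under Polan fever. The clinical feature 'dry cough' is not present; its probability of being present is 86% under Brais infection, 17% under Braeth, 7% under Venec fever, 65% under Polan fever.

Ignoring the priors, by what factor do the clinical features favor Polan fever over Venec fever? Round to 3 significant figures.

The Bayes factor is the ratio of the joint likelihoods of the clinical feature pattern under the two hypotheses (using 1 − P(present | H) for each absent clinical feature).
  Polan fever: (1 − 0.70) × 0.64 × (1 − 0.65) = 0.0672
  Venec fever: (1 − 0.64) × 0.83 × (1 − 0.07) = 0.27788
Bayes factor = 0.0672 / 0.27788 ≈ 0.242

0.242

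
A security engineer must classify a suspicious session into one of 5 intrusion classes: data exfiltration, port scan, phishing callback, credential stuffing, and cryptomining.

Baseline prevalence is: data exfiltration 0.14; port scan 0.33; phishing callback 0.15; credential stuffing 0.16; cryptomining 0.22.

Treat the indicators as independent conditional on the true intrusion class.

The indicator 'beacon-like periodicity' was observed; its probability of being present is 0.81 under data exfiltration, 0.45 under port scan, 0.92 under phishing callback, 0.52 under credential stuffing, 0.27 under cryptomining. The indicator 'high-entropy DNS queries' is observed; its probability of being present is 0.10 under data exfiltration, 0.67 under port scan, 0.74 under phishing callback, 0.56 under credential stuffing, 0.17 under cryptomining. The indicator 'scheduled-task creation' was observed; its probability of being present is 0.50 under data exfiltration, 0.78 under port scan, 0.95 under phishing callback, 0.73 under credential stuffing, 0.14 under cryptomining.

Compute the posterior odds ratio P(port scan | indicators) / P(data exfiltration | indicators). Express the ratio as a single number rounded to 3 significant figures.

13.7

Posterior odds equal prior odds times the likelihood ratio; only the two competing hypotheses matter.
  port scan: 0.33 × 0.45 × 0.67 × 0.78 = 0.077606
  data exfiltration: 0.14 × 0.81 × 0.10 × 0.50 = 0.00567
Posterior odds = 0.077606 / 0.00567 ≈ 13.7.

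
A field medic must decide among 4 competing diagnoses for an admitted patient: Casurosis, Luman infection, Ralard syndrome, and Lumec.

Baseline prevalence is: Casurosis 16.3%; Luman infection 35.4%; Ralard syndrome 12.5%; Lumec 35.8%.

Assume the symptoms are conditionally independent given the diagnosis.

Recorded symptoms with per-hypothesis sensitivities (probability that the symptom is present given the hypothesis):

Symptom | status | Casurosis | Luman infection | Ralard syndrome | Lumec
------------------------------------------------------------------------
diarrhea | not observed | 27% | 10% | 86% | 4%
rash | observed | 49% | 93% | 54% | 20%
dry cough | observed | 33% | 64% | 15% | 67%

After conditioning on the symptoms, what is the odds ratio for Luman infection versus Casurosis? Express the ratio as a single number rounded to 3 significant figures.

The normalizing constant cancels in an odds ratio, so compute prior × likelihood for the two hypotheses only (using 1 − P(present | H) for each absent symptom):
  Luman infection: 0.354 × (1 − 0.10) × 0.93 × 0.64 = 0.18963
  Casurosis: 0.163 × (1 − 0.27) × 0.49 × 0.33 = 0.019241
Odds(Luman infection : Casurosis) = 0.18963 / 0.019241 ≈ 9.86.

9.86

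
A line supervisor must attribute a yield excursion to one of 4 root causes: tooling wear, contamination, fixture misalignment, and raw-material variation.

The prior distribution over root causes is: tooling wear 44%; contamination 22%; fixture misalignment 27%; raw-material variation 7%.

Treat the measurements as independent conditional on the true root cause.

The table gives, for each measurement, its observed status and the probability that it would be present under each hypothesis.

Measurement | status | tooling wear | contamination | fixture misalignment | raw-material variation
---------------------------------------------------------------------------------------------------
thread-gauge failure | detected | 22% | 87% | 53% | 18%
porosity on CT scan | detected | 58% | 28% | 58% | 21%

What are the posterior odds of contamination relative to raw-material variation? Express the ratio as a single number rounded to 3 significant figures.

20.3

Posterior odds equal prior odds times the likelihood ratio; only the two competing hypotheses matter.
  contamination: 0.22 × 0.87 × 0.28 = 0.053592
  raw-material variation: 0.07 × 0.18 × 0.21 = 0.002646
Posterior odds = 0.053592 / 0.002646 ≈ 20.3.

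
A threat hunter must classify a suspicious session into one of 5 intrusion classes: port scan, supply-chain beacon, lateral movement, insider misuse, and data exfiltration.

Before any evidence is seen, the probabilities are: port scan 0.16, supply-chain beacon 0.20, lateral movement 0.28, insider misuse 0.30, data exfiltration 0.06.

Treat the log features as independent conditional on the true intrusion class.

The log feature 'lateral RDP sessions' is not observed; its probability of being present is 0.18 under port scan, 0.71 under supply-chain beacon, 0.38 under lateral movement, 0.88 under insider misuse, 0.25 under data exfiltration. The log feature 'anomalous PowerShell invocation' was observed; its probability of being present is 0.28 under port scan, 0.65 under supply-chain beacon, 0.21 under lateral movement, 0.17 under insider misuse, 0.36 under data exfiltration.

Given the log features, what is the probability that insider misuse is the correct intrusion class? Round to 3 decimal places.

Multiply each prior by the joint likelihood of the log feature pattern (using 1 − P(present | H) for each absent log feature):
  port scan: 0.16 × (1 − 0.18) × 0.28 = 0.036736
  supply-chain beacon: 0.20 × (1 − 0.71) × 0.65 = 0.0377
  lateral movement: 0.28 × (1 − 0.38) × 0.21 = 0.036456
  insider misuse: 0.30 × (1 − 0.88) × 0.17 = 0.00612
  data exfiltration: 0.06 × (1 − 0.25) × 0.36 = 0.0162
Marginal likelihood of the evidence = 0.13321.
P(insider misuse | evidence) = 0.00612 / 0.13321 ≈ 0.046.

0.046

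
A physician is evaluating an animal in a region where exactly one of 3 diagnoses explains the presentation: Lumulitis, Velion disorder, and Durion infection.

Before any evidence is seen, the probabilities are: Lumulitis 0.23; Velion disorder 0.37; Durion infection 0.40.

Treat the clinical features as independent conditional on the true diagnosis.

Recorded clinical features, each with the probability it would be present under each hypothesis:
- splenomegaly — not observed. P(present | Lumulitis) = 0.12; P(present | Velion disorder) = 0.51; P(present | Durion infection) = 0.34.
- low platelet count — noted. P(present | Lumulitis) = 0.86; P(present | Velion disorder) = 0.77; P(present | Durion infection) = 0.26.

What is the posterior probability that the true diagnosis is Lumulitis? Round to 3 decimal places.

For each hypothesis, the unnormalized posterior weight is prior × product of the clinical feature likelihoods (using 1 − P(present | H) for each absent clinical feature):
  Lumulitis: 0.23 × (1 − 0.12) × 0.86 = 0.17406
  Velion disorder: 0.37 × (1 − 0.51) × 0.77 = 0.1396
  Durion infection: 0.40 × (1 − 0.34) × 0.26 = 0.06864
Normalizing constant Z = 0.17406 + 0.1396 + 0.06864 = 0.38231.
P(Lumulitis | evidence) = 0.17406 / 0.38231 ≈ 0.455.

0.455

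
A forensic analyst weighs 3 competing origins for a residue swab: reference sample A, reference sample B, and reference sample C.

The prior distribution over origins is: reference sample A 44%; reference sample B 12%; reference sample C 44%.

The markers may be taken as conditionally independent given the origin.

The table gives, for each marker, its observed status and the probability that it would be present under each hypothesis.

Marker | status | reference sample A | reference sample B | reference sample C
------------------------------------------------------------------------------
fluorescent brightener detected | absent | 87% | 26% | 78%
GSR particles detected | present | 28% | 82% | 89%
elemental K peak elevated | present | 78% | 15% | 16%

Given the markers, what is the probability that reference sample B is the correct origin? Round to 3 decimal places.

Multiply each prior by the joint likelihood of the marker pattern (using 1 − P(present | H) for each absent marker):
  reference sample A: 0.44 × (1 − 0.87) × 0.28 × 0.78 = 0.012492
  reference sample B: 0.12 × (1 − 0.26) × 0.82 × 0.15 = 0.010922
  reference sample C: 0.44 × (1 − 0.78) × 0.89 × 0.16 = 0.013784
Marginal likelihood of the evidence = 0.037199.
P(reference sample B | evidence) = 0.010922 / 0.037199 ≈ 0.294.

0.294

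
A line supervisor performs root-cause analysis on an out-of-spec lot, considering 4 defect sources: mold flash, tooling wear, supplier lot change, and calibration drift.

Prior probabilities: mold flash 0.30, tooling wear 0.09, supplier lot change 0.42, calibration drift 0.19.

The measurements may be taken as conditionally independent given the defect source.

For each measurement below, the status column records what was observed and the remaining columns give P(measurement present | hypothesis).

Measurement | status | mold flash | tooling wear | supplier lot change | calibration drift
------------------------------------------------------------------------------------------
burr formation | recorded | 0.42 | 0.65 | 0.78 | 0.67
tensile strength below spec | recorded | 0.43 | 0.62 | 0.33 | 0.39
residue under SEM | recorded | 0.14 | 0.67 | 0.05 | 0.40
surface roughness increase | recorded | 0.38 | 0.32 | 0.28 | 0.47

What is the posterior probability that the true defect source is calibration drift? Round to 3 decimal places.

Multiply each prior by the joint likelihood of the measurement pattern:
  mold flash: 0.30 × 0.42 × 0.43 × 0.14 × 0.38 = 0.0028824
  tooling wear: 0.09 × 0.65 × 0.62 × 0.67 × 0.32 = 0.0077763
  supplier lot change: 0.42 × 0.78 × 0.33 × 0.05 × 0.28 = 0.0015135
  calibration drift: 0.19 × 0.67 × 0.39 × 0.40 × 0.47 = 0.0093336
Normalizing constant Z = 0.0028824 + 0.0077763 + 0.0015135 + 0.0093336 = 0.021506.
P(calibration drift | evidence) = 0.0093336 / 0.021506 ≈ 0.434.

0.434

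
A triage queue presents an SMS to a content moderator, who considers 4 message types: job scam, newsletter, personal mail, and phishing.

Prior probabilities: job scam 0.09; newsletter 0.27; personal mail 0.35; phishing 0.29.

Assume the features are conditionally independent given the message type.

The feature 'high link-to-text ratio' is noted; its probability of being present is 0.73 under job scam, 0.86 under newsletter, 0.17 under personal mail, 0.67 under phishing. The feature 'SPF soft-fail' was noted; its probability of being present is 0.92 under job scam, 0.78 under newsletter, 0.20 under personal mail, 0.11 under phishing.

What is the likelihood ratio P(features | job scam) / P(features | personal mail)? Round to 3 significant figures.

Joint likelihood of the feature pattern under each hypothesis:
  job scam: 0.73 × 0.92 = 0.6716
  personal mail: 0.17 × 0.20 = 0.034
Bayes factor = 0.6716 / 0.034 ≈ 19.8

19.8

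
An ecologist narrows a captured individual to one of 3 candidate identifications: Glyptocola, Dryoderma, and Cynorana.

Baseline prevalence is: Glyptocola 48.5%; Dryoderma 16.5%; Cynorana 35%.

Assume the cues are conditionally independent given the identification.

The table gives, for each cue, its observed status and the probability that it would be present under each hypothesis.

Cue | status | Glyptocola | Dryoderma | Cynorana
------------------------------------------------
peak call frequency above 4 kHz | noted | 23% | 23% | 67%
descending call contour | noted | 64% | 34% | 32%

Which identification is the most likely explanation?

Multiply each prior by the joint likelihood of the cue pattern:
  Glyptocola: 0.485 × 0.23 × 0.64 = 0.071392
  Dryoderma: 0.165 × 0.23 × 0.34 = 0.012903
  Cynorana: 0.350 × 0.67 × 0.32 = 0.07504
The unnormalized weights sum to 0.15934.
P(Glyptocola | evidence) ≈ 0.071392 / 0.15934 ≈ 0.448
P(Dryoderma | evidence) ≈ 0.012903 / 0.15934 ≈ 0.081
P(Cynorana | evidence) ≈ 0.07504 / 0.15934 ≈ 0.471
The largest is 0.471, so Cynorana is most probable.

Cynorana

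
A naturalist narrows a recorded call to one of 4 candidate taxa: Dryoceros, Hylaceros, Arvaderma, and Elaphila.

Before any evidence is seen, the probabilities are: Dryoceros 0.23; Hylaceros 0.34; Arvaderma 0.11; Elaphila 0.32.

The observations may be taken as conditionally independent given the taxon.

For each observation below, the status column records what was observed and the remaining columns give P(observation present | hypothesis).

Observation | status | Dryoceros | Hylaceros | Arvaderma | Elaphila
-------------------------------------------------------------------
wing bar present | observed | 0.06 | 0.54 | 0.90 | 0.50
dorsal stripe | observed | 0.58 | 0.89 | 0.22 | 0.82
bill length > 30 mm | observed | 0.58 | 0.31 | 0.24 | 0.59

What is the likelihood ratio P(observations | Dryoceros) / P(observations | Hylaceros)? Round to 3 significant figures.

The Bayes factor is the ratio of the joint likelihoods of the evidence pattern under the two hypotheses.
  Dryoceros: 0.06 × 0.58 × 0.58 = 0.020184
  Hylaceros: 0.54 × 0.89 × 0.31 = 0.14899
Bayes factor = 0.020184 / 0.14899 ≈ 0.135

0.135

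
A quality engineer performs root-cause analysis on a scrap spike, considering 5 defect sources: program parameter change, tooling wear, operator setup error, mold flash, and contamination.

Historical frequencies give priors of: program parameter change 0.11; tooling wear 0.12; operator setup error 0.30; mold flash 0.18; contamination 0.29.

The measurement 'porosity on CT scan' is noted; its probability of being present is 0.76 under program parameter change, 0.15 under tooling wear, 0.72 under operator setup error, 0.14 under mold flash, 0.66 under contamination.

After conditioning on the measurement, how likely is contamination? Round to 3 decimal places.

0.358

Multiply each prior by the likelihood of the measurement:
  program parameter change: 0.11 × 0.76 = 0.0836
  tooling wear: 0.12 × 0.15 = 0.018
  operator setup error: 0.30 × 0.72 = 0.216
  mold flash: 0.18 × 0.14 = 0.0252
  contamination: 0.29 × 0.66 = 0.1914
Marginal likelihood of the evidence = 0.5342.
P(contamination | evidence) = 0.1914 / 0.5342 ≈ 0.358.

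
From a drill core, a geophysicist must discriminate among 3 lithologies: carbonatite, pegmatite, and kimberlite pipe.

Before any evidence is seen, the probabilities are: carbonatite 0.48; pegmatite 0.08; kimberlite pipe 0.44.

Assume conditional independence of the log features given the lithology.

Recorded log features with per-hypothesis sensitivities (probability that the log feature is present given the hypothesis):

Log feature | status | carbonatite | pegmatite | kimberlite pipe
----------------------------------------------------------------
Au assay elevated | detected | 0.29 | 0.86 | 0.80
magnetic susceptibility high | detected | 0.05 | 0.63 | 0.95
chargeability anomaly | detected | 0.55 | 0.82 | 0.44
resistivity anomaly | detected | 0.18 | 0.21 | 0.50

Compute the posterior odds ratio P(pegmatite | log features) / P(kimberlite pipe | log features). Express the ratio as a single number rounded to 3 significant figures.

0.101

Unnormalized posterior weight (prior times the log feature likelihoods) for each of the two hypotheses:
  pegmatite: 0.08 × 0.86 × 0.63 × 0.82 × 0.21 = 0.0074638
  kimberlite pipe: 0.44 × 0.80 × 0.95 × 0.44 × 0.50 = 0.073568
Posterior odds = 0.0074638 / 0.073568 ≈ 0.101.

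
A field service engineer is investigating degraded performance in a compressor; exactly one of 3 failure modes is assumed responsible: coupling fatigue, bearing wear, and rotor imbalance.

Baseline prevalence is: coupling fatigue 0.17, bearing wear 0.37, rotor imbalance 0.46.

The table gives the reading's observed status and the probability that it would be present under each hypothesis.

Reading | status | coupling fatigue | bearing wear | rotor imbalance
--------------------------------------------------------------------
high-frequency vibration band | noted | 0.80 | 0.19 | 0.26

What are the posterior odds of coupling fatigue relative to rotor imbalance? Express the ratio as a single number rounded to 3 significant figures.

The normalizing constant cancels in an odds ratio, so compute prior × likelihood for the two hypotheses only:
  coupling fatigue: 0.17 × 0.80 = 0.136
  rotor imbalance: 0.46 × 0.26 = 0.1196
Posterior odds = 0.136 / 0.1196 ≈ 1.14.

1.14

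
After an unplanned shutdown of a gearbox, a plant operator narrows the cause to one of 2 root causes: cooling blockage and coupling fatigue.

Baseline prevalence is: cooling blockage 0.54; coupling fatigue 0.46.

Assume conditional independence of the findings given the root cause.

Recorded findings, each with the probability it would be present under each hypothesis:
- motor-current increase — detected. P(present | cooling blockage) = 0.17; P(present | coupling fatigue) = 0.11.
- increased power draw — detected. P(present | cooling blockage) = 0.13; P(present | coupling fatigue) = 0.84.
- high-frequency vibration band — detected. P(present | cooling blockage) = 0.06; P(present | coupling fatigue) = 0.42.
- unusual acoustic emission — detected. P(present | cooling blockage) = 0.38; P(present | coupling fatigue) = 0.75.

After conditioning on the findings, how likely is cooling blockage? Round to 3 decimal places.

For each hypothesis, the unnormalized posterior weight is prior × product of the finding likelihoods:
  cooling blockage: 0.54 × 0.17 × 0.13 × 0.06 × 0.38 = 0.0002721
  coupling fatigue: 0.46 × 0.11 × 0.84 × 0.42 × 0.75 = 0.013389
Normalizing constant Z = 0.0002721 + 0.013389 = 0.013661.
P(cooling blockage | evidence) = 0.0002721 / 0.013661 ≈ 0.020.

0.020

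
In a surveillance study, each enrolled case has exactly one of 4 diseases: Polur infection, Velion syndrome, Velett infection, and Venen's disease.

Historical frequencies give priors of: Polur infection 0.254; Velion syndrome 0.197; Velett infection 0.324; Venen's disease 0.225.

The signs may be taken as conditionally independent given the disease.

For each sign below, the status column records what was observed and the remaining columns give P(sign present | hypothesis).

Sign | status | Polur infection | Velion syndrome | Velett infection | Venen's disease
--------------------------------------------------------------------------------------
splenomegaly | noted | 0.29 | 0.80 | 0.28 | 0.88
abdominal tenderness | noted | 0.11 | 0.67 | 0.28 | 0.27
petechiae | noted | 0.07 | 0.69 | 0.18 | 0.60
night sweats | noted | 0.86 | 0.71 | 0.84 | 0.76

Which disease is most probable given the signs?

For each hypothesis, the unnormalized posterior weight is prior × product of the sign likelihoods:
  Polur infection: 0.254 × 0.29 × 0.11 × 0.07 × 0.86 = 0.00048778
  Velion syndrome: 0.197 × 0.80 × 0.67 × 0.69 × 0.71 = 0.05173
  Velett infection: 0.324 × 0.28 × 0.28 × 0.18 × 0.84 = 0.0038407
  Venen's disease: 0.225 × 0.88 × 0.27 × 0.60 × 0.76 = 0.024378
Marginal likelihood of the evidence = 0.080436.
P(Polur infection | evidence) ≈ 0.00048778 / 0.080436 ≈ 0.006
P(Velion syndrome | evidence) ≈ 0.05173 / 0.080436 ≈ 0.643
P(Velett infection | evidence) ≈ 0.0038407 / 0.080436 ≈ 0.048
P(Venen's disease | evidence) ≈ 0.024378 / 0.080436 ≈ 0.303
The largest is 0.643, so Velion syndrome is most probable.

Velion syndrome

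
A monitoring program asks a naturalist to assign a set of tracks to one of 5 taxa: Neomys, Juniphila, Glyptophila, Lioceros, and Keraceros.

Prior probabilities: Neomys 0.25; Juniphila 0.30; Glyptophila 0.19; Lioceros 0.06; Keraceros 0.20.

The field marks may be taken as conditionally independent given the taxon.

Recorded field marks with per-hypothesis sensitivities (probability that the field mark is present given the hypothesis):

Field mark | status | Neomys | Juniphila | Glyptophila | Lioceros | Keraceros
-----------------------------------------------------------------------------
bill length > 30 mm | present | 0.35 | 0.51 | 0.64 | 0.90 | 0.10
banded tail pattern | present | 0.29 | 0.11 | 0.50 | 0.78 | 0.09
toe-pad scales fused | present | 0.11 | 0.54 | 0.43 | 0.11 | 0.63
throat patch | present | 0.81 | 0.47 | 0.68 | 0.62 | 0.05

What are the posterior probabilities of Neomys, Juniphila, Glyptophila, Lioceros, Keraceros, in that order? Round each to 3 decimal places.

Multiply each prior by the joint likelihood of the field mark pattern:
  Neomys: 0.25 × 0.35 × 0.29 × 0.11 × 0.81 = 0.0022609
  Juniphila: 0.30 × 0.51 × 0.11 × 0.54 × 0.47 = 0.0042715
  Glyptophila: 0.19 × 0.64 × 0.50 × 0.43 × 0.68 = 0.017778
  Lioceros: 0.06 × 0.90 × 0.78 × 0.11 × 0.62 = 0.0028726
  Keraceros: 0.20 × 0.10 × 0.09 × 0.63 × 0.05 = 5.67e-05
Normalizing constant Z = 0.0022609 + 0.0042715 + 0.017778 + 0.0028726 + 5.67e-05 = 0.02724.
P(Neomys | evidence) = 0.0022609 / 0.02724 ≈ 0.083
P(Juniphila | evidence) = 0.0042715 / 0.02724 ≈ 0.157
P(Glyptophila | evidence) = 0.017778 / 0.02724 ≈ 0.653
P(Lioceros | evidence) = 0.0028726 / 0.02724 ≈ 0.105
P(Keraceros | evidence) = 5.67e-05 / 0.02724 ≈ 0.002

0.083, 0.157, 0.653, 0.105, 0.002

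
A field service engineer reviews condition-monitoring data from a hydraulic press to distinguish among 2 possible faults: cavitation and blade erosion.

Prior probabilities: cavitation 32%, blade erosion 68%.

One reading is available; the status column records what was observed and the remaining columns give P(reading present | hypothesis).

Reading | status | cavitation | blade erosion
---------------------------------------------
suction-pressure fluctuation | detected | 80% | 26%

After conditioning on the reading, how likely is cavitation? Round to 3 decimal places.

By Bayes' rule, the unnormalized weight for each hypothesis is prior × likelihood:
  cavitation: 0.32 × 0.80 = 0.256
  blade erosion: 0.68 × 0.26 = 0.1768
Marginal likelihood of the evidence = 0.4328.
P(cavitation | evidence) = 0.256 / 0.4328 ≈ 0.591.

0.591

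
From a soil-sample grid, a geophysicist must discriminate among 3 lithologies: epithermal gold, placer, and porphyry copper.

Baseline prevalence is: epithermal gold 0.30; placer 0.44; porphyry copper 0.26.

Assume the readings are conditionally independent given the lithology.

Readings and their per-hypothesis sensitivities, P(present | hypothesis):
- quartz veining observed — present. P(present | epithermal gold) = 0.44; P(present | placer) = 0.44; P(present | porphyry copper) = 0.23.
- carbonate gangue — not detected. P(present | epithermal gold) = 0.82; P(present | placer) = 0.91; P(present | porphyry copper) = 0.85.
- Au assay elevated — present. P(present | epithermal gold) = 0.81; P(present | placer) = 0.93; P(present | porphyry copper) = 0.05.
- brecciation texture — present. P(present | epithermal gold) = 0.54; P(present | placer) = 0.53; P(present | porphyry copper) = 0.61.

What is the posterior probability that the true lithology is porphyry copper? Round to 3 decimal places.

Multiply each prior by the joint likelihood of the reading pattern (using 1 − P(present | H) for each absent reading):
  epithermal gold: 0.30 × 0.44 × (1 − 0.82) × 0.81 × 0.54 = 0.010393
  placer: 0.44 × 0.44 × (1 − 0.91) × 0.93 × 0.53 = 0.0085883
  porphyry copper: 0.26 × 0.23 × (1 − 0.85) × 0.05 × 0.61 = 0.00027359
Marginal likelihood of the evidence = 0.019254.
P(porphyry copper | evidence) = 0.00027359 / 0.019254 ≈ 0.014.

0.014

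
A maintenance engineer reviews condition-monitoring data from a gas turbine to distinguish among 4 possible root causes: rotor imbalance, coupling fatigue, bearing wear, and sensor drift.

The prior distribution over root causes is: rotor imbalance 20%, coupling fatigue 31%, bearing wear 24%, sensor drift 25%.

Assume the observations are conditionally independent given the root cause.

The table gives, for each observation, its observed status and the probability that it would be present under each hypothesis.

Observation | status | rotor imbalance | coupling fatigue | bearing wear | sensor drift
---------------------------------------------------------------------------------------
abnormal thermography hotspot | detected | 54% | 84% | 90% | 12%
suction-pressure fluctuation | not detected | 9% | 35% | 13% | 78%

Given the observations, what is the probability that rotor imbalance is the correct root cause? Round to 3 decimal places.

For each hypothesis, the unnormalized posterior weight is prior × product of the observation likelihoods (using 1 − P(present | H) for each absent observation):
  rotor imbalance: 0.20 × 0.54 × (1 − 0.09) = 0.09828
  coupling fatigue: 0.31 × 0.84 × (1 − 0.35) = 0.16926
  bearing wear: 0.24 × 0.90 × (1 − 0.13) = 0.18792
  sensor drift: 0.25 × 0.12 × (1 − 0.78) = 0.0066
Marginal likelihood of the evidence = 0.46206.
P(rotor imbalance | evidence) = 0.09828 / 0.46206 ≈ 0.213.

0.213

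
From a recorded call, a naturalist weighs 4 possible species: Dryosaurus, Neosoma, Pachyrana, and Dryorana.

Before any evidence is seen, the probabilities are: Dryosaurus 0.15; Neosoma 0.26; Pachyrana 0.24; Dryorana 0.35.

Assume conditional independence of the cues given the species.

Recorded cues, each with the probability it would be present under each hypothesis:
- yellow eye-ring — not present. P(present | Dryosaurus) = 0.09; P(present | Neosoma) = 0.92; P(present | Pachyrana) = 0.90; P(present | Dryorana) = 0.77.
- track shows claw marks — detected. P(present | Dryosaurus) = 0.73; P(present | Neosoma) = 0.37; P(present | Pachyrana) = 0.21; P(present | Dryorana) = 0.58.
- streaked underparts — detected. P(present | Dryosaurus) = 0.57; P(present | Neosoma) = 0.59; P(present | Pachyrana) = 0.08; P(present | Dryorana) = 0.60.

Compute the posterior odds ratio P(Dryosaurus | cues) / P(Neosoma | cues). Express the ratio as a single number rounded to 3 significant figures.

12.5

Unnormalized posterior weight (prior times the cue likelihoods) for each of the two hypotheses (using 1 − P(present | H) for each absent cue):
  Dryosaurus: 0.15 × (1 − 0.09) × 0.73 × 0.57 = 0.056798
  Neosoma: 0.26 × (1 − 0.92) × 0.37 × 0.59 = 0.0045406
Odds(Dryosaurus : Neosoma) = 0.056798 / 0.0045406 ≈ 12.5.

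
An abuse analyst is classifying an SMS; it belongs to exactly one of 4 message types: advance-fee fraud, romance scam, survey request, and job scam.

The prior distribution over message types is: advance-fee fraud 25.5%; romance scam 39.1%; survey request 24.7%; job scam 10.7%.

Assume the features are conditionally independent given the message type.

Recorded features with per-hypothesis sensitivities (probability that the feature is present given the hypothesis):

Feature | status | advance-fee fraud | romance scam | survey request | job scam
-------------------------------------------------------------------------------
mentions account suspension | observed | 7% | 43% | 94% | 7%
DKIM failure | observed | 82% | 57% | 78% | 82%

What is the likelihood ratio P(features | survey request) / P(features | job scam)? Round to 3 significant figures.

Take the product of per-feature likelihoods under each hypothesis, then divide.
  survey request: 0.94 × 0.78 = 0.7332
  job scam: 0.07 × 0.82 = 0.0574
Bayes factor = 0.7332 / 0.0574 ≈ 12.8

12.8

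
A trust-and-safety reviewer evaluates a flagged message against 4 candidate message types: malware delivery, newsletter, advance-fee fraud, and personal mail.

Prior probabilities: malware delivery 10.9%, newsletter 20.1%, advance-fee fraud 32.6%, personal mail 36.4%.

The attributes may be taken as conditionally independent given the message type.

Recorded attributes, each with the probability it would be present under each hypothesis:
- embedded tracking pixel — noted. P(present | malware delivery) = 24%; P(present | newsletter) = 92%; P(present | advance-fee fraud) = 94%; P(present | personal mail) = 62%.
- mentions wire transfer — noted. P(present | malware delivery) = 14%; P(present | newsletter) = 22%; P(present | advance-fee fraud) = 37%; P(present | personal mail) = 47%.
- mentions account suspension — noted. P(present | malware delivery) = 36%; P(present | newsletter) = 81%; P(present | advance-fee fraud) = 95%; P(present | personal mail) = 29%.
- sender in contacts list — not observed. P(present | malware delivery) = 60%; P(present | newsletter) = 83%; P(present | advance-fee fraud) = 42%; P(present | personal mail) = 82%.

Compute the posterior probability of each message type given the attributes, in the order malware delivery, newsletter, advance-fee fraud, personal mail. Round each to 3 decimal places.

0.007, 0.076, 0.843, 0.075

By Bayes' rule with conditional independence, the unnormalized weight for each hypothesis is prior × ∏ likelihoods (using 1 − P(present | H) for each absent attribute):
  malware delivery: 0.109 × 0.24 × 0.14 × 0.36 × (1 − 0.60) = 0.00052739
  newsletter: 0.201 × 0.92 × 0.22 × 0.81 × (1 − 0.83) = 0.005602
  advance-fee fraud: 0.326 × 0.94 × 0.37 × 0.95 × (1 − 0.42) = 0.062474
  personal mail: 0.364 × 0.62 × 0.47 × 0.29 × (1 − 0.82) = 0.0055368
The unnormalized weights sum to 0.07414.
P(malware delivery | evidence) = 0.00052739 / 0.07414 ≈ 0.007
P(newsletter | evidence) = 0.005602 / 0.07414 ≈ 0.076
P(advance-fee fraud | evidence) = 0.062474 / 0.07414 ≈ 0.843
P(personal mail | evidence) = 0.0055368 / 0.07414 ≈ 0.075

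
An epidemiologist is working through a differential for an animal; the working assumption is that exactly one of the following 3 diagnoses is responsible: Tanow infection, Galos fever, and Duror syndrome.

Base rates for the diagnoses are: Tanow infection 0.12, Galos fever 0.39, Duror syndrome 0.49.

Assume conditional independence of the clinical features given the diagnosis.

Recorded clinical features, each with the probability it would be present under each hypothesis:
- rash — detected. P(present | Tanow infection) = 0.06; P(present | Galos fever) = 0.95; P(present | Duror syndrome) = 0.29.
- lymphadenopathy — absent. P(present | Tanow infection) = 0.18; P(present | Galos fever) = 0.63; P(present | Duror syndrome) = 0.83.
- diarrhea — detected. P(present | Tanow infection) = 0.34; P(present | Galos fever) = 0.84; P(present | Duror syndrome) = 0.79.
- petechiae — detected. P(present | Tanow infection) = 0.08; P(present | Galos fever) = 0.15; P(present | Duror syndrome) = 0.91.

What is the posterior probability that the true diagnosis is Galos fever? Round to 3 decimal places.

For each hypothesis, the unnormalized posterior weight is prior × product of the clinical feature likelihoods (using 1 − P(present | H) for each absent clinical feature):
  Tanow infection: 0.12 × 0.06 × (1 − 0.18) × 0.34 × 0.08 = 0.00016059
  Galos fever: 0.39 × 0.95 × (1 − 0.63) × 0.84 × 0.15 = 0.017273
  Duror syndrome: 0.49 × 0.29 × (1 − 0.83) × 0.79 × 0.91 = 0.017366
Marginal likelihood of the evidence = 0.0348.
P(Galos fever | evidence) = 0.017273 / 0.0348 ≈ 0.496.

0.496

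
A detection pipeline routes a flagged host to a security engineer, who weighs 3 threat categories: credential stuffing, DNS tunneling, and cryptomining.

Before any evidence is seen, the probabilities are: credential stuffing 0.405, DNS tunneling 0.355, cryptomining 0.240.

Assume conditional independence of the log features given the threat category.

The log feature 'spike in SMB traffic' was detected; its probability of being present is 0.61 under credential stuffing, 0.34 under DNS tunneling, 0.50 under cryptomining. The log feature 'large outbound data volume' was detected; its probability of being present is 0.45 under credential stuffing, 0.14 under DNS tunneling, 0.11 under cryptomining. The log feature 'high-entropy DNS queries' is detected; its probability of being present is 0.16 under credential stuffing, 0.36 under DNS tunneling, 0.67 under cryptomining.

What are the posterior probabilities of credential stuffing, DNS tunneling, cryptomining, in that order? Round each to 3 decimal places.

By Bayes' rule with conditional independence, the unnormalized weight for each hypothesis is prior × ∏ likelihoods:
  credential stuffing: 0.405 × 0.61 × 0.45 × 0.16 = 0.017788
  DNS tunneling: 0.355 × 0.34 × 0.14 × 0.36 = 0.0060833
  cryptomining: 0.240 × 0.50 × 0.11 × 0.67 = 0.008844
The unnormalized weights sum to 0.032715.
P(credential stuffing | evidence) = 0.017788 / 0.032715 ≈ 0.544
P(DNS tunneling | evidence) = 0.0060833 / 0.032715 ≈ 0.186
P(cryptomining | evidence) = 0.008844 / 0.032715 ≈ 0.270

0.544, 0.186, 0.270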